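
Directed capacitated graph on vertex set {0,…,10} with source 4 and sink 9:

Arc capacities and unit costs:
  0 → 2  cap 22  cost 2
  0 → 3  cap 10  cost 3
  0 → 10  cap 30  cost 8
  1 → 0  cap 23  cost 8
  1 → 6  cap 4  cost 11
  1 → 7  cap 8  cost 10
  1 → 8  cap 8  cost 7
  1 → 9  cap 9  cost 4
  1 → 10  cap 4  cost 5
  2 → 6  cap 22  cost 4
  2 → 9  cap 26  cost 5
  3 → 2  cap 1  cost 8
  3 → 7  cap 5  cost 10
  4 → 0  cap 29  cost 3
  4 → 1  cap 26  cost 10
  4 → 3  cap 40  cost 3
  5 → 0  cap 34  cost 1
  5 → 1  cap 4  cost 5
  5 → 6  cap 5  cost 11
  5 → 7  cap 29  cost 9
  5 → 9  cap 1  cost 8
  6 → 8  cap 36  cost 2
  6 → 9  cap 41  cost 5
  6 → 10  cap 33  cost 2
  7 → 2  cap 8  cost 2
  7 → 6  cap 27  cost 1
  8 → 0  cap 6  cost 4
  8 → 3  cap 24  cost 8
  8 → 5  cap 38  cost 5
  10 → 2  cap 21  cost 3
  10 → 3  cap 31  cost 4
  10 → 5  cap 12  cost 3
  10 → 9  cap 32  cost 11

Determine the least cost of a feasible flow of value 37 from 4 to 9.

Minimum cost for 37 units: 457

shortest-cost path #1: 4→0→2→9 push 22 @ unit cost 10 (adds 220)
shortest-cost path #2: 4→1→9 push 9 @ unit cost 14 (adds 126)
shortest-cost path #3: 4→3→2→9 push 1 @ unit cost 16 (adds 16)
shortest-cost path #4: 4→0→10→2→9 push 3 @ unit cost 19 (adds 57)
shortest-cost path #5: 4→3→7→6→9 push 2 @ unit cost 19 (adds 38)
total cost = 457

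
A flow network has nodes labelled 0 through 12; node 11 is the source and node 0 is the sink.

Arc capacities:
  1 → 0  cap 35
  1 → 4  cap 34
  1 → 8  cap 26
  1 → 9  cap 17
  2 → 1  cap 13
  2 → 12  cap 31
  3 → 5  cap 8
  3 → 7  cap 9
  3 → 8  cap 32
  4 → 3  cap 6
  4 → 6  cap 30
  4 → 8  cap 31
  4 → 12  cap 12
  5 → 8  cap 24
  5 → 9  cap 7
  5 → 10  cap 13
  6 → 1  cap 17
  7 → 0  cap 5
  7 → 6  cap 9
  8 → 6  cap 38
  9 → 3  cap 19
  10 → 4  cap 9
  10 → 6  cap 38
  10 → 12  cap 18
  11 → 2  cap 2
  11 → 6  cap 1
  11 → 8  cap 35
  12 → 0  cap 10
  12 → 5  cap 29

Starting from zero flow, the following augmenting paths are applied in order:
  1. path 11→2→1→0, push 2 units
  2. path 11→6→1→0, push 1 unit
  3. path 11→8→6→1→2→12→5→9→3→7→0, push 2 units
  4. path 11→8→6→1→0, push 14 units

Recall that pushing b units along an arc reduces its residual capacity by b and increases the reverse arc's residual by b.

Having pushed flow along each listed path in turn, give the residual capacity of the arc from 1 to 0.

Residual capacity of (1,0): 18

after path 1 (11→2→1→0, push 2): res(1,0)=33
after path 2 (11→6→1→0, push 1): res(1,0)=32
after path 3 (11→8→6→1→2→12→5→9→3→7→0, push 2): res(1,0)=32
after path 4 (11→8→6→1→0, push 14): res(1,0)=18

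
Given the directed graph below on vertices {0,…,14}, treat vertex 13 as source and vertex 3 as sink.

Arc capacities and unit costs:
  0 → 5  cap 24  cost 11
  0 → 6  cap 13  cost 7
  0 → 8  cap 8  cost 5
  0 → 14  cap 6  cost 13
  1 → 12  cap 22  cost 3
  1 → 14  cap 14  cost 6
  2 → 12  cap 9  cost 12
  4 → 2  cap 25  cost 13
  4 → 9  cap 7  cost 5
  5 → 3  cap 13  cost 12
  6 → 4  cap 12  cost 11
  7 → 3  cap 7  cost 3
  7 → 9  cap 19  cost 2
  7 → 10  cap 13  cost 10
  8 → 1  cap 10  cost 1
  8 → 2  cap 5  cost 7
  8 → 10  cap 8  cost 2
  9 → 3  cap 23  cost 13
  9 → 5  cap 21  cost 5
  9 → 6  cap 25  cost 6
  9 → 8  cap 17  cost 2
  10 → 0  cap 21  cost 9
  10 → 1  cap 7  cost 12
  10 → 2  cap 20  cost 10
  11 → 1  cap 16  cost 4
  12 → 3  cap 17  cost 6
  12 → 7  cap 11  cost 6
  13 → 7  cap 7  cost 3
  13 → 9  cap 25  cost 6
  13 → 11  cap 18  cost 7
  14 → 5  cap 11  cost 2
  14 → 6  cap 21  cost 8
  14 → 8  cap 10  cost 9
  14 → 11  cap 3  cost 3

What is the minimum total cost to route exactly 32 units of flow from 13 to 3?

shortest-cost path #1: 13→7→3 push 7 @ unit cost 6 (adds 42)
shortest-cost path #2: 13→9→8→1→12→3 push 10 @ unit cost 18 (adds 180)
shortest-cost path #3: 13→9→3 push 15 @ unit cost 19 (adds 285)
total cost = 507

Minimum cost for 32 units: 507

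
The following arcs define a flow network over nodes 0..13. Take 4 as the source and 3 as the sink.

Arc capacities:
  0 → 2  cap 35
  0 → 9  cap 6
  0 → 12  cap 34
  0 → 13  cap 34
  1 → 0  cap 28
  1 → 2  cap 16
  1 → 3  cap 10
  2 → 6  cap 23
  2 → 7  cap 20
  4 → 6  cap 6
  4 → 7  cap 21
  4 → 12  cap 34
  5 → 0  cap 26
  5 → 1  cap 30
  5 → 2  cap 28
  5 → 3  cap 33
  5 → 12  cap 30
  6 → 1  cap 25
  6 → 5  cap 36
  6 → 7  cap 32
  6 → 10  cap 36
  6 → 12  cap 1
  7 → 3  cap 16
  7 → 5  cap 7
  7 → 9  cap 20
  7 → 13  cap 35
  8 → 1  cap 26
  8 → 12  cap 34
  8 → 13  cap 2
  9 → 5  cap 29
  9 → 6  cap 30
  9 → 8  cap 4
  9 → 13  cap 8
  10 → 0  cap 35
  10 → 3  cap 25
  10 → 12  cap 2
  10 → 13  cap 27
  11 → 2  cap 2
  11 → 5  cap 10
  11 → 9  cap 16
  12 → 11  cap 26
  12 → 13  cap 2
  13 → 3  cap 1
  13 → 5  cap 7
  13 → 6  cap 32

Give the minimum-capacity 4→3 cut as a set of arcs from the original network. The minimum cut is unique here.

Min-cut arcs: {(4,6), (4,7), (12,11), (12,13)} (total capacity 55)

augment #1: 4→7→3 push 16
augment #2: 4→6→1→3 push 6
augment #3: 4→7→5→3 push 5
augment #4: 4→12→13→3 push 1
augment #5: 4→12→11→5→3 push 10
augment #6: 4→12→13→5→3 push 1
augment #7: 4→12→11→9→5→3 push 16
max flow = 55; residual-reachable set from 4 gives S-side
cut edges (S→T): {(4,6), (4,7), (12,11), (12,13)} total cap 55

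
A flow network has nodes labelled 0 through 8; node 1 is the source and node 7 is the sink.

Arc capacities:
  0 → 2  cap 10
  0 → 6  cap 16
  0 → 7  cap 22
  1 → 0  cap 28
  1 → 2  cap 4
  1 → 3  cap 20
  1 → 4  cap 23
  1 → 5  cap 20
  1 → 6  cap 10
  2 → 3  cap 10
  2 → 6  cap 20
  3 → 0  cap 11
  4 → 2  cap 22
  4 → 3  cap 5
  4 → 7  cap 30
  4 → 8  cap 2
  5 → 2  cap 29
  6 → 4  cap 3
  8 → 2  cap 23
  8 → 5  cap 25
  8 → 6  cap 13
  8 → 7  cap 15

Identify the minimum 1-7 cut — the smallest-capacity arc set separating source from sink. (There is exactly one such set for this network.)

augment #1: 1→0→7 push 22
augment #2: 1→4→7 push 23
augment #3: 1→6→4→7 push 3
max flow = 48; residual-reachable set from 1 gives S-side
cut edges (S→T): {(0,7), (1,4), (6,4)} total cap 48

Min-cut arcs: {(0,7), (1,4), (6,4)} (total capacity 48)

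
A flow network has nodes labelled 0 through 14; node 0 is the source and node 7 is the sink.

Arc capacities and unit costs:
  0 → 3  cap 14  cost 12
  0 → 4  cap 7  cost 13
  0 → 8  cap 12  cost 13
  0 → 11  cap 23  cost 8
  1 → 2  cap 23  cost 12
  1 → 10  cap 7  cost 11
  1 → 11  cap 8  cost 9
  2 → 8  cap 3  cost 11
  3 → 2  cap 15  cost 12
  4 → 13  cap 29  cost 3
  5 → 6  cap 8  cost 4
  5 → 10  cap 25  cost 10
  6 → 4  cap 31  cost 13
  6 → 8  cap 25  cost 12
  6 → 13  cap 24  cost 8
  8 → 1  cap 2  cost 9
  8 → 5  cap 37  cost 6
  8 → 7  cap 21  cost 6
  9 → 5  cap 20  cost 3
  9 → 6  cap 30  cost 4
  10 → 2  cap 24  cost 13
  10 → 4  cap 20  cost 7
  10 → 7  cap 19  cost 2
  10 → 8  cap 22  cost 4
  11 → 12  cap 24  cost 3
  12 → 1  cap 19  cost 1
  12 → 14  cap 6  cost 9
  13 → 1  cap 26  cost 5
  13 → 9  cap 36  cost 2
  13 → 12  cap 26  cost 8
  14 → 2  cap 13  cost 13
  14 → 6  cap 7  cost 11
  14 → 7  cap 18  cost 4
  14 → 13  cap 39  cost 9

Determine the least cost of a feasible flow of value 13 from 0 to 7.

Minimum cost for 13 units: 252

shortest-cost path #1: 0→8→7 push 12 @ unit cost 19 (adds 228)
shortest-cost path #2: 0→11→12→14→7 push 1 @ unit cost 24 (adds 24)
total cost = 252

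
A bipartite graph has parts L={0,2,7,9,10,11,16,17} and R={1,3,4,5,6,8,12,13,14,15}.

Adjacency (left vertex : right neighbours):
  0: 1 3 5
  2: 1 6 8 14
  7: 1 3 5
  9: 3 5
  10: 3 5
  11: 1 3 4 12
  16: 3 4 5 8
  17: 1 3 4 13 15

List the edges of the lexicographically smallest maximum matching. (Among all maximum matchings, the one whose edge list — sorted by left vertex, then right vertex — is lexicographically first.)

Lex-smallest maximum matching: {(0,1), (2,6), (7,3), (9,5), (11,4), (16,8), (17,13)}

|M| = 7 (so the lex-smallest maximum matching has 7 edges)
process left vertices in ascending order; for each, take the smallest-labelled available neighbour that still permits 7 edges overall, or leave it unmatched if none does
lex-smallest matching: {0-1, 2-6, 7-3, 9-5, 11-4, 16-8, 17-13}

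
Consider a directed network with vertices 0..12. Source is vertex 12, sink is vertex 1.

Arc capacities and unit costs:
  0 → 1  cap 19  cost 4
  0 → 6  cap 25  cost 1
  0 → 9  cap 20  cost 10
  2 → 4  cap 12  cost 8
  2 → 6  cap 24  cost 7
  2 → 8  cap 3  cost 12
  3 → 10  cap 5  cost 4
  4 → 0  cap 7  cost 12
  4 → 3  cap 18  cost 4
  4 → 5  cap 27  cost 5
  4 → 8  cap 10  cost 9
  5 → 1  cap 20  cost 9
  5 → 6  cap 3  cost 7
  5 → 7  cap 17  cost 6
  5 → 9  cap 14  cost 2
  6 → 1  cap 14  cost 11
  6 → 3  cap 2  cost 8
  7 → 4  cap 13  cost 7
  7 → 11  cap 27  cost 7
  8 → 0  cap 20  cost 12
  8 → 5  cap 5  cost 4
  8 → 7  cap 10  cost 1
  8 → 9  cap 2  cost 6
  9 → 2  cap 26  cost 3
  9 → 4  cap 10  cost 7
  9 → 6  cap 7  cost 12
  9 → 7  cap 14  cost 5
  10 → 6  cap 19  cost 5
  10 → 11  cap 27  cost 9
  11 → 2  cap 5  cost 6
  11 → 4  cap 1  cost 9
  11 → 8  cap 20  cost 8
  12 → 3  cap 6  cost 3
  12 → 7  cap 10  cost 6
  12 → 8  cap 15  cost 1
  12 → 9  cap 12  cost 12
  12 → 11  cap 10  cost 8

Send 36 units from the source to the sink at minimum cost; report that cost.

Minimum cost for 36 units: 816

shortest-cost path #1: 12→8→5→1 push 5 @ unit cost 14 (adds 70)
shortest-cost path #2: 12→8→0→1 push 10 @ unit cost 17 (adds 170)
shortest-cost path #3: 12→3→10→6→1 push 5 @ unit cost 23 (adds 115)
shortest-cost path #4: 12→7→4→5→1 push 10 @ unit cost 27 (adds 270)
shortest-cost path #5: 12→11→4→5→1 push 1 @ unit cost 31 (adds 31)
shortest-cost path #6: 12→11→2→6→1 push 5 @ unit cost 32 (adds 160)
total cost = 816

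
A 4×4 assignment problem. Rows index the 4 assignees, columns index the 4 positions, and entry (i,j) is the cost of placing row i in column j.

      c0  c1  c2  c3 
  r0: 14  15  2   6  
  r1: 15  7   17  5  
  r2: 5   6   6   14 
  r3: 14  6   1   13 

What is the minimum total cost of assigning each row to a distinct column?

optimal assignment: row0→col2 (cost 2), row1→col3 (cost 5), row2→col0 (cost 5), row3→col1 (cost 6)
total = 2 + 5 + 5 + 6 = 18

Minimum assignment cost: 18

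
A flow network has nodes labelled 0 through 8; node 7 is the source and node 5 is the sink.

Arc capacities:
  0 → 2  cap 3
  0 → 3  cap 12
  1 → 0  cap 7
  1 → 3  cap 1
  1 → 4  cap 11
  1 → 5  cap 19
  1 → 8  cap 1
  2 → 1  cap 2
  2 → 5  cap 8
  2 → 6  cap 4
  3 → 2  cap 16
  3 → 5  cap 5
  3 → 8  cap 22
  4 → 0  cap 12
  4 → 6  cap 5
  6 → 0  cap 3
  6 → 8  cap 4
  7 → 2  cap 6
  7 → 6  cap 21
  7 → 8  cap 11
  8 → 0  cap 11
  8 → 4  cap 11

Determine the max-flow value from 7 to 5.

augment #1: 7→2→5 bottleneck 6, total now 6
augment #2: 7→6→0→2→5 bottleneck 2, total now 8
augment #3: 7→6→0→3→5 bottleneck 1, total now 9
augment #4: 7→8→0→3→5 bottleneck 4, total now 13
augment #5: 7→8→0→2→1→5 bottleneck 1, total now 14
augment #6: 7→8→0→3→2→1→5 bottleneck 1, total now 15

Maximum flow value: 15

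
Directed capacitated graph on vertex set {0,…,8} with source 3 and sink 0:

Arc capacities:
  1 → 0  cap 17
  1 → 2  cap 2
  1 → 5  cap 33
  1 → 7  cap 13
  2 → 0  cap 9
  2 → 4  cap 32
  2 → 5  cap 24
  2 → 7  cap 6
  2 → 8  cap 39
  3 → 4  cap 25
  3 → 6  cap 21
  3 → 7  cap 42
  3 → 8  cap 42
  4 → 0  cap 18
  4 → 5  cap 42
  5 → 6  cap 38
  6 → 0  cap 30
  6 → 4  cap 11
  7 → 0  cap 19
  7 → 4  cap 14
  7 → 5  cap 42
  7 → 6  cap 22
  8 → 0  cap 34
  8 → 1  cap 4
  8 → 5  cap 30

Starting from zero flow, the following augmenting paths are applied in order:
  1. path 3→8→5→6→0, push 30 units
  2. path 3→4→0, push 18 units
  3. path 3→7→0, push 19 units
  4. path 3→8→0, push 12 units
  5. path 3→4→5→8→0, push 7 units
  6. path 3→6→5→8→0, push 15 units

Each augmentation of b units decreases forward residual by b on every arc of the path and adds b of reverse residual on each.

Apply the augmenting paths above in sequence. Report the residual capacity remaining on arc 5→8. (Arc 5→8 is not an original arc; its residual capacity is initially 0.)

after path 1 (3→8→5→6→0, push 30): res(5,8)=30
after path 2 (3→4→0, push 18): res(5,8)=30
after path 3 (3→7→0, push 19): res(5,8)=30
after path 4 (3→8→0, push 12): res(5,8)=30
after path 5 (3→4→5→8→0, push 7): res(5,8)=23
after path 6 (3→6→5→8→0, push 15): res(5,8)=8

Residual capacity of (5,8): 8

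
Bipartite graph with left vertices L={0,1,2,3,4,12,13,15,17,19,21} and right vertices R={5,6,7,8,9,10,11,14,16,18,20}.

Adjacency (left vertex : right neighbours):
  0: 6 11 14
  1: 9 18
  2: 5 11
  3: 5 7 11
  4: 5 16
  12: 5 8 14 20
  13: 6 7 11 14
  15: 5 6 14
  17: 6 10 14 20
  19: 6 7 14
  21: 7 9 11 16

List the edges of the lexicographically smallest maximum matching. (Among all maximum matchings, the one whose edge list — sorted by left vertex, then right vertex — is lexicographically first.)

Lex-smallest maximum matching: {(0,6), (1,18), (2,5), (3,7), (4,16), (12,8), (13,11), (15,14), (17,10), (21,9)}

|M| = 10 (so the lex-smallest maximum matching has 10 edges)
process left vertices in ascending order; for each, take the smallest-labelled available neighbour that still permits 10 edges overall, or leave it unmatched if none does
lex-smallest matching: {0-6, 1-18, 2-5, 3-7, 4-16, 12-8, 13-11, 15-14, 17-10, 21-9}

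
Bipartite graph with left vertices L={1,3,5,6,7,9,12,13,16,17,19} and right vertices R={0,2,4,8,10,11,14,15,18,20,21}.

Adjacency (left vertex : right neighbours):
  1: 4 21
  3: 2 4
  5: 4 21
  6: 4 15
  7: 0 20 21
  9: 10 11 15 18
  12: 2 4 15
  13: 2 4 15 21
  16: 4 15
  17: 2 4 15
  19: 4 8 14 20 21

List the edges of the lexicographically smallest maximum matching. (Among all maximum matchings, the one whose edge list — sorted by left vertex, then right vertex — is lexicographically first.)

Lex-smallest maximum matching: {(1,4), (3,2), (5,21), (6,15), (7,0), (9,10), (19,8)}

|M| = 7 (so the lex-smallest maximum matching has 7 edges)
process left vertices in ascending order; for each, take the smallest-labelled available neighbour that still permits 7 edges overall, or leave it unmatched if none does
lex-smallest matching: {1-4, 3-2, 5-21, 6-15, 7-0, 9-10, 19-8}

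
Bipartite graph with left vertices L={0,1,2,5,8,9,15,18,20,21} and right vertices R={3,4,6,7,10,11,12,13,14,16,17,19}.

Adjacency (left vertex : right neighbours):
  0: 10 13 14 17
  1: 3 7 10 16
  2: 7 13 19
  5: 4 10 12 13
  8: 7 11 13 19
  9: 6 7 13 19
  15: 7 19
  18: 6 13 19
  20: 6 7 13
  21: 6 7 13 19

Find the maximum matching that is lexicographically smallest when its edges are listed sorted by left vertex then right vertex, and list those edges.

Lex-smallest maximum matching: {(0,10), (1,3), (2,7), (5,4), (8,11), (9,6), (15,19), (18,13)}

|M| = 8 (so the lex-smallest maximum matching has 8 edges)
process left vertices in ascending order; for each, take the smallest-labelled available neighbour that still permits 8 edges overall, or leave it unmatched if none does
lex-smallest matching: {0-10, 1-3, 2-7, 5-4, 8-11, 9-6, 15-19, 18-13}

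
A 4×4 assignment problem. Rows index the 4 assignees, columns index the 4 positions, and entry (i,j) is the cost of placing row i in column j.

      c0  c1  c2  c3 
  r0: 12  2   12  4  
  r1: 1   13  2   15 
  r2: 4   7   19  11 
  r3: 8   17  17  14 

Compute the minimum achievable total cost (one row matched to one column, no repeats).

optimal assignment: row0→col3 (cost 4), row1→col2 (cost 2), row2→col1 (cost 7), row3→col0 (cost 8)
total = 4 + 2 + 7 + 8 = 21

Minimum assignment cost: 21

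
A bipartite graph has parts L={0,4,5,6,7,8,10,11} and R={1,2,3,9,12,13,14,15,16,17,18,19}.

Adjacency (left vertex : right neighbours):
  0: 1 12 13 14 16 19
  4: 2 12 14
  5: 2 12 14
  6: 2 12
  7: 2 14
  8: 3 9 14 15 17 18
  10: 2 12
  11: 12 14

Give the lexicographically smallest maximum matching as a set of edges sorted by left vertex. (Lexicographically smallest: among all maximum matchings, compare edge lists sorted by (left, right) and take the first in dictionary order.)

Lex-smallest maximum matching: {(0,1), (4,2), (5,12), (7,14), (8,3)}

|M| = 5 (so the lex-smallest maximum matching has 5 edges)
process left vertices in ascending order; for each, take the smallest-labelled available neighbour that still permits 5 edges overall, or leave it unmatched if none does
lex-smallest matching: {0-1, 4-2, 5-12, 7-14, 8-3}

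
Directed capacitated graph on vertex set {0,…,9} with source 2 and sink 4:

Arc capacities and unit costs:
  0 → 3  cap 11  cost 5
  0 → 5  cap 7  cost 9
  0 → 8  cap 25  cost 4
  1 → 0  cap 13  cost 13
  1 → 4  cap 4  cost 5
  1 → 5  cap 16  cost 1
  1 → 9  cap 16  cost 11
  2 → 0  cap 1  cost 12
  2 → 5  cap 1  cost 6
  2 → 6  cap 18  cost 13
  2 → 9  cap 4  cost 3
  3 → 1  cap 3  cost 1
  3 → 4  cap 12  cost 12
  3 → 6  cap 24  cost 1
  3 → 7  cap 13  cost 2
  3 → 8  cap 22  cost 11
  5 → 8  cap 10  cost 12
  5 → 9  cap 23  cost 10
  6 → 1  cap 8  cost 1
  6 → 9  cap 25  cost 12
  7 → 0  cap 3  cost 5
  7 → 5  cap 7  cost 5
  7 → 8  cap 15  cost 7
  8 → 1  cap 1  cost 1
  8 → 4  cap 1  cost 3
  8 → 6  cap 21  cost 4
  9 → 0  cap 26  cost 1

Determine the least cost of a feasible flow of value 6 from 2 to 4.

Minimum cost for 6 units: 99

shortest-cost path #1: 2→9→0→8→4 push 1 @ unit cost 11 (adds 11)
shortest-cost path #2: 2→9→0→8→1→4 push 1 @ unit cost 14 (adds 14)
shortest-cost path #3: 2→9→0→3→1→4 push 2 @ unit cost 15 (adds 30)
shortest-cost path #4: 2→6→1→4 push 1 @ unit cost 19 (adds 19)
shortest-cost path #5: 2→6→1→3→4 push 1 @ unit cost 25 (adds 25)
total cost = 99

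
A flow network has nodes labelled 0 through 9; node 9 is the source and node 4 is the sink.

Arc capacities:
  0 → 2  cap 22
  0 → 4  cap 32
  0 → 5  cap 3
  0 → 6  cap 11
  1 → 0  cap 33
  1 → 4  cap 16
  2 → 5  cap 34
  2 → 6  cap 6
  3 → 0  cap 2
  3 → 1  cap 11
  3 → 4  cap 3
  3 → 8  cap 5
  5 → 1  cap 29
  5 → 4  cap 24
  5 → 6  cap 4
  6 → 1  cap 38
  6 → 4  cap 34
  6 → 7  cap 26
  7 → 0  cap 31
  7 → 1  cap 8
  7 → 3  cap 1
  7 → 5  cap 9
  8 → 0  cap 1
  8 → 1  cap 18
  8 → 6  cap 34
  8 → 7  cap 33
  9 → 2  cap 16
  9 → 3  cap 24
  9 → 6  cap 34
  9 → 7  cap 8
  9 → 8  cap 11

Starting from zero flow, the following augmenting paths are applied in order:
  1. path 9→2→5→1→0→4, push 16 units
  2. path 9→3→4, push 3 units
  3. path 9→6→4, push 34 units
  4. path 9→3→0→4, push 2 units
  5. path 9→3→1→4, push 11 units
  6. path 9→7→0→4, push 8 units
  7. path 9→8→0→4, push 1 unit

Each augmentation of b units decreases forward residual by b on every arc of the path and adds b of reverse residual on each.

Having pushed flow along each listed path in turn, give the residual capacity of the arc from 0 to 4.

Residual capacity of (0,4): 5

after path 1 (9→2→5→1→0→4, push 16): res(0,4)=16
after path 2 (9→3→4, push 3): res(0,4)=16
after path 3 (9→6→4, push 34): res(0,4)=16
after path 4 (9→3→0→4, push 2): res(0,4)=14
after path 5 (9→3→1→4, push 11): res(0,4)=14
after path 6 (9→7→0→4, push 8): res(0,4)=6
after path 7 (9→8→0→4, push 1): res(0,4)=5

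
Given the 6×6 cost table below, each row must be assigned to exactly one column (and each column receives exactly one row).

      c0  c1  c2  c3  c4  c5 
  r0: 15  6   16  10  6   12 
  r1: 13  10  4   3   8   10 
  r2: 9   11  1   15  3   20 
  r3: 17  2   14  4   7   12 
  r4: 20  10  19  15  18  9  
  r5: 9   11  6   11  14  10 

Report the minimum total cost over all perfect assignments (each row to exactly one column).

optimal assignment: row0→col4 (cost 6), row1→col3 (cost 3), row2→col2 (cost 1), row3→col1 (cost 2), row4→col5 (cost 9), row5→col0 (cost 9)
total = 6 + 3 + 1 + 2 + 9 + 9 = 30

Minimum assignment cost: 30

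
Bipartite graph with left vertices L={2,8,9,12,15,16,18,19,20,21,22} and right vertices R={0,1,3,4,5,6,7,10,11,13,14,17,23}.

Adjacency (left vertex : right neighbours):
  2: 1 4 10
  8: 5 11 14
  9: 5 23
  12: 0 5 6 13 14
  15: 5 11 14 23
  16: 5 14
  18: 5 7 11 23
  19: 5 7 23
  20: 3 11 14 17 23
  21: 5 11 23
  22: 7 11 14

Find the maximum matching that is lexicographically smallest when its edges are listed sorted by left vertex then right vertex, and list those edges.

Lex-smallest maximum matching: {(2,1), (8,5), (9,23), (12,0), (15,11), (16,14), (18,7), (20,3)}

|M| = 8 (so the lex-smallest maximum matching has 8 edges)
process left vertices in ascending order; for each, take the smallest-labelled available neighbour that still permits 8 edges overall, or leave it unmatched if none does
lex-smallest matching: {2-1, 8-5, 9-23, 12-0, 15-11, 16-14, 18-7, 20-3}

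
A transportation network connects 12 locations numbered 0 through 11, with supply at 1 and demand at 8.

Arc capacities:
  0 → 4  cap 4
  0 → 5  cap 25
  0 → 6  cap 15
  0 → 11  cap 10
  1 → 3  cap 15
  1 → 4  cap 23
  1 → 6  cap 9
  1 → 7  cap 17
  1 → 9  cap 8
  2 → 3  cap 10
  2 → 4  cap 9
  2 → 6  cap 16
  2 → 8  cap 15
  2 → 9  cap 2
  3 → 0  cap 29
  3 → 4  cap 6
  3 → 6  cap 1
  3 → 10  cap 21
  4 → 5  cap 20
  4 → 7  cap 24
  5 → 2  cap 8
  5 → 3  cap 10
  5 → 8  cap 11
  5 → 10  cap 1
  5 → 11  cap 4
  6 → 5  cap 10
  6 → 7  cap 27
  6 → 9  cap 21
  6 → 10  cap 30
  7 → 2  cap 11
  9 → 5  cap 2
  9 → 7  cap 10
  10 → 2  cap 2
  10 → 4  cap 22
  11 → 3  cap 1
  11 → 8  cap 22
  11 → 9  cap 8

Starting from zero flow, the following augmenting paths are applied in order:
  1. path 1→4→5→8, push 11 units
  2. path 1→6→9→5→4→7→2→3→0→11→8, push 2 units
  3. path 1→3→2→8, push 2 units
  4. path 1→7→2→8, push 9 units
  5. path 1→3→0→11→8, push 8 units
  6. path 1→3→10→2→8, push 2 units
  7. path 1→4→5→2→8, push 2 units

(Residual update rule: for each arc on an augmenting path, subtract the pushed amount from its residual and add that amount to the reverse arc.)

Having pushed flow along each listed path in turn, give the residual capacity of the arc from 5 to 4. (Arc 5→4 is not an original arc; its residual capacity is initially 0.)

after path 1 (1→4→5→8, push 11): res(5,4)=11
after path 2 (1→6→9→5→4→7→2→3→0→11→8, push 2): res(5,4)=9
after path 3 (1→3→2→8, push 2): res(5,4)=9
after path 4 (1→7→2→8, push 9): res(5,4)=9
after path 5 (1→3→0→11→8, push 8): res(5,4)=9
after path 6 (1→3→10→2→8, push 2): res(5,4)=9
after path 7 (1→4→5→2→8, push 2): res(5,4)=11

Residual capacity of (5,4): 11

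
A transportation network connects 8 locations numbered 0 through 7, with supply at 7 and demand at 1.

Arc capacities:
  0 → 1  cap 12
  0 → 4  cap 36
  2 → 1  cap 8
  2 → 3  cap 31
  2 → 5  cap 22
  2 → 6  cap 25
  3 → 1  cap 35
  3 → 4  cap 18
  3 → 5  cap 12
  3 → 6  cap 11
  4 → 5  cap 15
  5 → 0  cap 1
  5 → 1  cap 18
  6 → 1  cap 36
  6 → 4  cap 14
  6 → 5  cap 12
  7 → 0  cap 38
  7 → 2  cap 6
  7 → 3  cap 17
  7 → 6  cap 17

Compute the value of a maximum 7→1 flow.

augment #1: 7→0→1 bottleneck 12, total now 12
augment #2: 7→2→1 bottleneck 6, total now 18
augment #3: 7→3→1 bottleneck 17, total now 35
augment #4: 7→6→1 bottleneck 17, total now 52
augment #5: 7→0→4→5→1 bottleneck 15, total now 67

Maximum flow value: 67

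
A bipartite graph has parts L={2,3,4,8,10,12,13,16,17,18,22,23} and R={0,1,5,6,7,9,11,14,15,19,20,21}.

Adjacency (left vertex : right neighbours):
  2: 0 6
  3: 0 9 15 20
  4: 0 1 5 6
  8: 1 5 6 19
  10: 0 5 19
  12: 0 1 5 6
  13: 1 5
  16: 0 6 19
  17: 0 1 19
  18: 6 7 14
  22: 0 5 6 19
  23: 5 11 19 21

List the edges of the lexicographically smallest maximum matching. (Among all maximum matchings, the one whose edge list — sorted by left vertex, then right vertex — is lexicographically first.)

Lex-smallest maximum matching: {(2,0), (3,9), (4,1), (8,5), (10,19), (12,6), (18,7), (23,11)}

|M| = 8 (so the lex-smallest maximum matching has 8 edges)
process left vertices in ascending order; for each, take the smallest-labelled available neighbour that still permits 8 edges overall, or leave it unmatched if none does
lex-smallest matching: {2-0, 3-9, 4-1, 8-5, 10-19, 12-6, 18-7, 23-11}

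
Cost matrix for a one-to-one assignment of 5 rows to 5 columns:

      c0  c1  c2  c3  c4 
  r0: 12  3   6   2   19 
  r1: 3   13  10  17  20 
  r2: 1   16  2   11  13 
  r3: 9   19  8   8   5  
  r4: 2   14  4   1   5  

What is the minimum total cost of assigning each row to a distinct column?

optimal assignment: row0→col1 (cost 3), row1→col0 (cost 3), row2→col2 (cost 2), row3→col4 (cost 5), row4→col3 (cost 1)
total = 3 + 3 + 2 + 5 + 1 = 14

Minimum assignment cost: 14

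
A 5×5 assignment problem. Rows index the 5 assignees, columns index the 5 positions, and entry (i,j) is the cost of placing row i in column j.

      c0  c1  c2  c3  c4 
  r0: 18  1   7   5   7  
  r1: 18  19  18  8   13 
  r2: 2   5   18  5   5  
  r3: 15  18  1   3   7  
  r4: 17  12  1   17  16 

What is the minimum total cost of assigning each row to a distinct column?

Minimum assignment cost: 19

optimal assignment: row0→col1 (cost 1), row1→col3 (cost 8), row2→col0 (cost 2), row3→col4 (cost 7), row4→col2 (cost 1)
total = 1 + 8 + 2 + 7 + 1 = 19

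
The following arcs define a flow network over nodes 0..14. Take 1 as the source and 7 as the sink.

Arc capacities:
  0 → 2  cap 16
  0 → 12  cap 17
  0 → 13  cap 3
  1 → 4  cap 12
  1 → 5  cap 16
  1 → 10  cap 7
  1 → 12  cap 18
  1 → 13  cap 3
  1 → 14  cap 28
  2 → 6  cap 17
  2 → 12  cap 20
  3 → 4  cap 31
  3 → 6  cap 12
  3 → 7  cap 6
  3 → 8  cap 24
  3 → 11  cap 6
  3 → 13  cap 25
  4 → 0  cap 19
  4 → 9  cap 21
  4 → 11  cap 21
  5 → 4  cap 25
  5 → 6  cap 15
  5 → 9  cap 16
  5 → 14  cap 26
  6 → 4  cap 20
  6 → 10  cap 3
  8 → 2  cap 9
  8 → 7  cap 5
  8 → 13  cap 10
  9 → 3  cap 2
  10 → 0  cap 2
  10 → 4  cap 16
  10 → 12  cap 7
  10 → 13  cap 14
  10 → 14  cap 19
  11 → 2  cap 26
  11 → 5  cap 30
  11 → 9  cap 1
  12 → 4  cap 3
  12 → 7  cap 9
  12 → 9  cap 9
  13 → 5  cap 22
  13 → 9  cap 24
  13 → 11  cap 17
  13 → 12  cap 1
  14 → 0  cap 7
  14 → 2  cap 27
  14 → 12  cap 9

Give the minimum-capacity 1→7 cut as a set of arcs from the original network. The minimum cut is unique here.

Min-cut arcs: {(9,3), (12,7)} (total capacity 11)

augment #1: 1→12→7 push 9
augment #2: 1→4→9→3→7 push 2
max flow = 11; residual-reachable set from 1 gives S-side
cut edges (S→T): {(9,3), (12,7)} total cap 11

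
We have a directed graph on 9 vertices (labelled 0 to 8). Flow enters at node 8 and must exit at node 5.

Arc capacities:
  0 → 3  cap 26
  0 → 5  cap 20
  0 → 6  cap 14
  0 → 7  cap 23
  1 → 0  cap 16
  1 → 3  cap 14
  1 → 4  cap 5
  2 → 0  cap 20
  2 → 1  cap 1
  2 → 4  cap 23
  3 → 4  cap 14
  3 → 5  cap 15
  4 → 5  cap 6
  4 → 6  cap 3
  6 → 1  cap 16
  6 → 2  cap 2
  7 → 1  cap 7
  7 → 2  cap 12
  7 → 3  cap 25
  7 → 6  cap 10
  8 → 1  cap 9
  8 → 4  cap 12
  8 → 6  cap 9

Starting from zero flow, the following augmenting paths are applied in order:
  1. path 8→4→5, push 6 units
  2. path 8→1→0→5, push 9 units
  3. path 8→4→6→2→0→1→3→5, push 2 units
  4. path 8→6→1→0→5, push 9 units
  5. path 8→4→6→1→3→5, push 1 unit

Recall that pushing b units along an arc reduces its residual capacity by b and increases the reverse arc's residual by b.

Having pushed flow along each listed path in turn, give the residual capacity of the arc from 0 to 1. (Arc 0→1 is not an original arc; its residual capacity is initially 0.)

after path 1 (8→4→5, push 6): res(0,1)=0
after path 2 (8→1→0→5, push 9): res(0,1)=9
after path 3 (8→4→6→2→0→1→3→5, push 2): res(0,1)=7
after path 4 (8→6→1→0→5, push 9): res(0,1)=16
after path 5 (8→4→6→1→3→5, push 1): res(0,1)=16

Residual capacity of (0,1): 16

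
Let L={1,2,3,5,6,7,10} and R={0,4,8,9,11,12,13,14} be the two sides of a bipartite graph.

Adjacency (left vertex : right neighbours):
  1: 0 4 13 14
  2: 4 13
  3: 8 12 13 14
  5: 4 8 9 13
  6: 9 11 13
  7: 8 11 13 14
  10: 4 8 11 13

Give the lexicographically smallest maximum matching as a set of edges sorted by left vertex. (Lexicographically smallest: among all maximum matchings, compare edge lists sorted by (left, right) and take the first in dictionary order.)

|M| = 7 (so the lex-smallest maximum matching has 7 edges)
process left vertices in ascending order; for each, take the smallest-labelled available neighbour that still permits 7 edges overall, or leave it unmatched if none does
lex-smallest matching: {1-0, 2-4, 3-8, 5-9, 6-11, 7-14, 10-13}

Lex-smallest maximum matching: {(1,0), (2,4), (3,8), (5,9), (6,11), (7,14), (10,13)}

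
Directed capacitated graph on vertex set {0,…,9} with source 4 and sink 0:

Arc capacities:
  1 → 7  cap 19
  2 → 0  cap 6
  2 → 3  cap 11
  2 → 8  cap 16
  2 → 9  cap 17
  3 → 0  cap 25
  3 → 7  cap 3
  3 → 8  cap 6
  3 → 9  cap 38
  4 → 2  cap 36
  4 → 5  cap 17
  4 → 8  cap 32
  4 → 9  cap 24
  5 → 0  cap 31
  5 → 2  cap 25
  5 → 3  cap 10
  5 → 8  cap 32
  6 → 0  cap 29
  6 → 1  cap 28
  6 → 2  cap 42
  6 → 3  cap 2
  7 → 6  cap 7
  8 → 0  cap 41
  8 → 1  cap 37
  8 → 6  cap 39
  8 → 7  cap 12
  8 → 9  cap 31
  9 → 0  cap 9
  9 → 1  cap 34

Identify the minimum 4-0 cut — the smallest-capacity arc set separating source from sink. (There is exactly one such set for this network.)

Min-cut arcs: {(2,0), (2,3), (2,8), (4,5), (4,8), (7,6), (9,0)} (total capacity 98)

augment #1: 4→2→0 push 6
augment #2: 4→5→0 push 17
augment #3: 4→8→0 push 32
augment #4: 4→9→0 push 9
augment #5: 4→2→3→0 push 11
augment #6: 4→2→8→0 push 9
augment #7: 4→2→8→6→0 push 7
augment #8: 4→9→1→7→6→0 push 7
max flow = 98; residual-reachable set from 4 gives S-side
cut edges (S→T): {(2,0), (2,3), (2,8), (4,5), (4,8), (7,6), (9,0)} total cap 98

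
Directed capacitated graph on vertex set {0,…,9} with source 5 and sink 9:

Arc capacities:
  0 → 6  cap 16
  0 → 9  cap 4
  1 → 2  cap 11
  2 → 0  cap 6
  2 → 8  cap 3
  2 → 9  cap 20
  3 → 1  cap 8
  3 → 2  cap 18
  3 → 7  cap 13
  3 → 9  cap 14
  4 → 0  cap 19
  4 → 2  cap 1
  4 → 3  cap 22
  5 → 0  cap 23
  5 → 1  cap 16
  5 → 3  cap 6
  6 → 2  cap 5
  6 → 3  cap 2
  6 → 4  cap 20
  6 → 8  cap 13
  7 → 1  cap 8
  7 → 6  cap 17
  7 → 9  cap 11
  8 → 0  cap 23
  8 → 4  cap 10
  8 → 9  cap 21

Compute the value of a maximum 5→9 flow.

Maximum flow value: 37

augment #1: 5→0→9 bottleneck 4, total now 4
augment #2: 5→3→9 bottleneck 6, total now 10
augment #3: 5→1→2→9 bottleneck 11, total now 21
augment #4: 5→0→6→2→9 bottleneck 5, total now 26
augment #5: 5→0→6→3→9 bottleneck 2, total now 28
augment #6: 5→0→6→8→9 bottleneck 9, total now 37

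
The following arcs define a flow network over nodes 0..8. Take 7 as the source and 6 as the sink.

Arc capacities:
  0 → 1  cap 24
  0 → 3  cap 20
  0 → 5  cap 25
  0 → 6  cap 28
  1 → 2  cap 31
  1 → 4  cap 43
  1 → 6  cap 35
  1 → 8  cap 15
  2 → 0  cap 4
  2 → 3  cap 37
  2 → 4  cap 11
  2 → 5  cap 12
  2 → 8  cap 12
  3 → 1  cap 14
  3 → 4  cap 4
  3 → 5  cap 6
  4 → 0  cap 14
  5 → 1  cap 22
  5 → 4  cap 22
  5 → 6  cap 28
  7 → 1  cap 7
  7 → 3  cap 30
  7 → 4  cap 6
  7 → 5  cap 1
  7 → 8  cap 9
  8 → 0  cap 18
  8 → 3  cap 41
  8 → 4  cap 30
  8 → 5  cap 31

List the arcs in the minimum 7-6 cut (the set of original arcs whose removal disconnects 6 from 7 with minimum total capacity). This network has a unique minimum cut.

Min-cut arcs: {(3,1), (3,4), (3,5), (7,1), (7,4), (7,5), (7,8)} (total capacity 47)

augment #1: 7→1→6 push 7
augment #2: 7→5→6 push 1
augment #3: 7→3→1→6 push 14
augment #4: 7→3→5→6 push 6
augment #5: 7→4→0→6 push 6
augment #6: 7→8→0→6 push 9
augment #7: 7→3→4→0→6 push 4
max flow = 47; residual-reachable set from 7 gives S-side
cut edges (S→T): {(3,1), (3,4), (3,5), (7,1), (7,4), (7,5), (7,8)} total cap 47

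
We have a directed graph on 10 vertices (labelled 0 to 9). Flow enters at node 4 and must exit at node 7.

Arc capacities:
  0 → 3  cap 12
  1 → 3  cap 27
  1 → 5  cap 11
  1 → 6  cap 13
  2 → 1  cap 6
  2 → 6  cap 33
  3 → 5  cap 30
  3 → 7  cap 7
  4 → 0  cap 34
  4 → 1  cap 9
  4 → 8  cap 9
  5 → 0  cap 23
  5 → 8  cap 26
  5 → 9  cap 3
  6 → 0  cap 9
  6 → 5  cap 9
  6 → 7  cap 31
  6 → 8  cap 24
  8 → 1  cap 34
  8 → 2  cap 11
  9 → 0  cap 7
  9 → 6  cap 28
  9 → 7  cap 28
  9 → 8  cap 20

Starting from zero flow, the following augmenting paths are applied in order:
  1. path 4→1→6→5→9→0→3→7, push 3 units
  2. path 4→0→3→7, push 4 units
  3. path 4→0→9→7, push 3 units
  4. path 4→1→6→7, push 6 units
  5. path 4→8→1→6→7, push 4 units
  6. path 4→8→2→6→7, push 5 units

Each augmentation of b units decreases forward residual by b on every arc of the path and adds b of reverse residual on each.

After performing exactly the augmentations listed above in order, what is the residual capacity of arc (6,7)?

Residual capacity of (6,7): 16

after path 1 (4→1→6→5→9→0→3→7, push 3): res(6,7)=31
after path 2 (4→0→3→7, push 4): res(6,7)=31
after path 3 (4→0→9→7, push 3): res(6,7)=31
after path 4 (4→1→6→7, push 6): res(6,7)=25
after path 5 (4→8→1→6→7, push 4): res(6,7)=21
after path 6 (4→8→2→6→7, push 5): res(6,7)=16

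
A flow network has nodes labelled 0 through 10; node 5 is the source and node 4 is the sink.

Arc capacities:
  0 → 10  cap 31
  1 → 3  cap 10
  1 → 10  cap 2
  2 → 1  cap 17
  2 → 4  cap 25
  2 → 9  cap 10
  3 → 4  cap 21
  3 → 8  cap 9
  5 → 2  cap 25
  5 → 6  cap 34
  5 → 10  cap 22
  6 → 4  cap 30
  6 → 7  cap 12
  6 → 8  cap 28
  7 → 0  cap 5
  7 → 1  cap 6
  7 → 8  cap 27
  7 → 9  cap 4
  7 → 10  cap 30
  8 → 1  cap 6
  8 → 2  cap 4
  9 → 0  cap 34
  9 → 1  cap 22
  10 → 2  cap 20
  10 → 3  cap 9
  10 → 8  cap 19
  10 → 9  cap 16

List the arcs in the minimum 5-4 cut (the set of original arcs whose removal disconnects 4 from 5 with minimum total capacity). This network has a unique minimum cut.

Min-cut arcs: {(1,3), (2,4), (6,4), (10,3)} (total capacity 74)

augment #1: 5→2→4 push 25
augment #2: 5→6→4 push 30
augment #3: 5→10→3→4 push 9
augment #4: 5→6→7→1→3→4 push 4
augment #5: 5→10→2→1→3→4 push 6
max flow = 74; residual-reachable set from 5 gives S-side
cut edges (S→T): {(1,3), (2,4), (6,4), (10,3)} total cap 74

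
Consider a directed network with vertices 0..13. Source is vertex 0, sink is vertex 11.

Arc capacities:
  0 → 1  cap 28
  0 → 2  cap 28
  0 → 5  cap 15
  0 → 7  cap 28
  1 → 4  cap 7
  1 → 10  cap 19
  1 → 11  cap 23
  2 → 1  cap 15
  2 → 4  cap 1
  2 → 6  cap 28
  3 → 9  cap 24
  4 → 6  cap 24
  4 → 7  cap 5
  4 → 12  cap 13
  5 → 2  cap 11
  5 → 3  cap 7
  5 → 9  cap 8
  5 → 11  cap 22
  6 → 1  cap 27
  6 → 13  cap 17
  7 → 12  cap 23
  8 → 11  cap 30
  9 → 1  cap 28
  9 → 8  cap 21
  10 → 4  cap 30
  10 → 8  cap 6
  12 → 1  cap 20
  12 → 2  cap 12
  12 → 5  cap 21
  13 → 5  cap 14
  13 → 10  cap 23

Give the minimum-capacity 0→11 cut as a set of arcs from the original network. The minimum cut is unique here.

Min-cut arcs: {(1,11), (5,3), (5,9), (5,11), (10,8)} (total capacity 66)

augment #1: 0→1→11 push 23
augment #2: 0→5→11 push 15
augment #3: 0→1→10→8→11 push 5
augment #4: 0→7→12→5→11 push 7
augment #5: 0→2→1→10→8→11 push 1
augment #6: 0→7→12→5→9→8→11 push 8
augment #7: 0→7→12→5→3→9→8→11 push 6
augment #8: 0→2→6→13→5→3→9→8→11 push 1
max flow = 66; residual-reachable set from 0 gives S-side
cut edges (S→T): {(1,11), (5,3), (5,9), (5,11), (10,8)} total cap 66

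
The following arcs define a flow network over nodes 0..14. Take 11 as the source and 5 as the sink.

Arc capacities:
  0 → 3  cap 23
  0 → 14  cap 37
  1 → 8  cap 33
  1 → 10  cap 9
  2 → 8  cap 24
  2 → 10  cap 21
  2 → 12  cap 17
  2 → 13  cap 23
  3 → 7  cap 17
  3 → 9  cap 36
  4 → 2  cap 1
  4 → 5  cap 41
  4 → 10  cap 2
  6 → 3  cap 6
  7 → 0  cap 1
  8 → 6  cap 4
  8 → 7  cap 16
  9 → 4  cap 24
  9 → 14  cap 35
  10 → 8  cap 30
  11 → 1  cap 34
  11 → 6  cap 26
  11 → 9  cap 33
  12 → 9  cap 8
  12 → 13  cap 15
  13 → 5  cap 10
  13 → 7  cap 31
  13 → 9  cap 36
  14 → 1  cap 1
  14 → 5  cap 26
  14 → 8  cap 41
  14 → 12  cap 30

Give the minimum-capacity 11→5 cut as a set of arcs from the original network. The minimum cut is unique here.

augment #1: 11→9→4→5 push 24
augment #2: 11→9→14→5 push 9
augment #3: 11→6→3→9→14→5 push 6
augment #4: 11→1→8→7→0→14→5 push 1
max flow = 40; residual-reachable set from 11 gives S-side
cut edges (S→T): {(6,3), (7,0), (11,9)} total cap 40

Min-cut arcs: {(6,3), (7,0), (11,9)} (total capacity 40)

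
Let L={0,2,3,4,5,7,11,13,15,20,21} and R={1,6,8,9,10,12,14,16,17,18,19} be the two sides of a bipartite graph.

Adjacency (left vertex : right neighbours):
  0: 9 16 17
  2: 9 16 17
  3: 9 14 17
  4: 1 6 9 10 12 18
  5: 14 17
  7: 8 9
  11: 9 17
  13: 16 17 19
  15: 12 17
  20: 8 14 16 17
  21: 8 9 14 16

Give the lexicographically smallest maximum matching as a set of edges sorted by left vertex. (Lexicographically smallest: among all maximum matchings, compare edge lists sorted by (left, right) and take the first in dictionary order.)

Lex-smallest maximum matching: {(0,9), (2,16), (3,14), (4,1), (5,17), (7,8), (13,19), (15,12)}

|M| = 8 (so the lex-smallest maximum matching has 8 edges)
process left vertices in ascending order; for each, take the smallest-labelled available neighbour that still permits 8 edges overall, or leave it unmatched if none does
lex-smallest matching: {0-9, 2-16, 3-14, 4-1, 5-17, 7-8, 13-19, 15-12}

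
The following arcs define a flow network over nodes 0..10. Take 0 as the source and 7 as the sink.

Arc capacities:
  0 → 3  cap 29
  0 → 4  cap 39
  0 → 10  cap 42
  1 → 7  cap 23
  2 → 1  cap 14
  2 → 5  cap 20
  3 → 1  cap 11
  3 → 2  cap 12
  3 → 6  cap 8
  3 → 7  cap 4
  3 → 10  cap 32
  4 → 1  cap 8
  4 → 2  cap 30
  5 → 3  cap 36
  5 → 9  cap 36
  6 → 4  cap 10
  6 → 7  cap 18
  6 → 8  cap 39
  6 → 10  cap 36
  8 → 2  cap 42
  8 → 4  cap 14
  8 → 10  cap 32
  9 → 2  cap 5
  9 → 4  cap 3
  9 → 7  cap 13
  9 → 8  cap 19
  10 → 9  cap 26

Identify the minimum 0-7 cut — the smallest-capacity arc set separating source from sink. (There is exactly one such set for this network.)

augment #1: 0→3→7 push 4
augment #2: 0→3→1→7 push 11
augment #3: 0→3→6→7 push 8
augment #4: 0→4→1→7 push 8
augment #5: 0→10→9→7 push 13
augment #6: 0→3→2→1→7 push 4
max flow = 48; residual-reachable set from 0 gives S-side
cut edges (S→T): {(1,7), (3,6), (3,7), (9,7)} total cap 48

Min-cut arcs: {(1,7), (3,6), (3,7), (9,7)} (total capacity 48)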